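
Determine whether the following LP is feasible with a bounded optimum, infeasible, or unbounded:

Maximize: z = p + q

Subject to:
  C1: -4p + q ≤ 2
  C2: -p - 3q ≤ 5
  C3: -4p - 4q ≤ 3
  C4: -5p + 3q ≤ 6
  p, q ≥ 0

Unbounded (objective can increase without bound)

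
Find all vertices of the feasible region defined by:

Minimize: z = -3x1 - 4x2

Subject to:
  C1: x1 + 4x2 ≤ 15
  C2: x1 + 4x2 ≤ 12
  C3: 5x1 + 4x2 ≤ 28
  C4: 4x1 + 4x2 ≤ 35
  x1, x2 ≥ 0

(0, 0), (5.6, 0), (4, 2), (0, 3)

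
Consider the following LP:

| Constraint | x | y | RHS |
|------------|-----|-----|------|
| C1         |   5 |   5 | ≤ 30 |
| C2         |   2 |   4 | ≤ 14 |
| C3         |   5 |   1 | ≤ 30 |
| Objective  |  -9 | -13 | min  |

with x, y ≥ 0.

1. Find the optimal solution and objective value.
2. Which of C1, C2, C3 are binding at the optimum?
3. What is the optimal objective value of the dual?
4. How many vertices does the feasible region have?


1. x = 5, y = 1, z = -58
2. C1, C2
3. -58
4. 4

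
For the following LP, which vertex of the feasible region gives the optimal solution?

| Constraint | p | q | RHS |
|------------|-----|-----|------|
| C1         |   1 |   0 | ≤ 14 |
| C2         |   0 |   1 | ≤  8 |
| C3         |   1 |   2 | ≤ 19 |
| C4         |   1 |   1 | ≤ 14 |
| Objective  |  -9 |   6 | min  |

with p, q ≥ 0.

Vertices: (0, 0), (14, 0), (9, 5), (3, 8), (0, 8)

Evaluate the objective at each vertex of the feasible region:
  z(0, 0) = 0
  z(14, 0) = -126  ←
  z(9, 5) = -51
  z(3, 8) = 21
  z(0, 8) = 48
The minimum is at p = 14, q = 0.

(14, 0)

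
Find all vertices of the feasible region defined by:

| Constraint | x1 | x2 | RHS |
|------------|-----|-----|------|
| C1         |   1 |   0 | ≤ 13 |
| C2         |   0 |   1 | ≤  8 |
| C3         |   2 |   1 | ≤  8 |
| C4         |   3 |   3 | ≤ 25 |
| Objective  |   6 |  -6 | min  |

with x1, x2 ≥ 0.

(0, 0), (4, 0), (0, 8)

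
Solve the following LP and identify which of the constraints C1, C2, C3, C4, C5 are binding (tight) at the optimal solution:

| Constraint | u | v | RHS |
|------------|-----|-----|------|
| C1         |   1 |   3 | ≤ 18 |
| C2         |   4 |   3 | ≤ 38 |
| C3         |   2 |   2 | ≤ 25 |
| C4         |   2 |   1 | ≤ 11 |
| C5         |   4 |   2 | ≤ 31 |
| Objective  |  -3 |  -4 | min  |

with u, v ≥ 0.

At u = 3, v = 5, compute slack b - a·x for each constraint:
  C1: 18 − 18 = 0  (binding)
  C2: 38 − 27 = 11  (slack)
  C3: 25 − 16 = 9  (slack)
  C4: 11 − 11 = 0  (binding)
  C5: 31 − 22 = 9  (slack)

Optimal: u = 3, v = 5
Binding: C1, C4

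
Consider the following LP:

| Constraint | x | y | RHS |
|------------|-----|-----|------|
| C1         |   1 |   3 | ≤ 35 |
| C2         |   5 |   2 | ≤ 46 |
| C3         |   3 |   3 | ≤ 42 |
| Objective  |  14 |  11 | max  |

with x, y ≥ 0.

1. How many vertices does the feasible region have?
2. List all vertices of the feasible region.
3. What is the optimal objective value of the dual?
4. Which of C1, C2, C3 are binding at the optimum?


1. 5
2. (0, 0), (9.2, 0), (6, 8), (3.5, 10.5), (0, 11.67)
3. 172
4. C2, C3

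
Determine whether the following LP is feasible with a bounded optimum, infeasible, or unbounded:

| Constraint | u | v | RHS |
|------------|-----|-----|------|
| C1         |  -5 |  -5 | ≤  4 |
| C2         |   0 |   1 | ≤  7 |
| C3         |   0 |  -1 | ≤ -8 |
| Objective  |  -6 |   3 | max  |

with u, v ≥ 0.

Infeasible (no feasible solution exists)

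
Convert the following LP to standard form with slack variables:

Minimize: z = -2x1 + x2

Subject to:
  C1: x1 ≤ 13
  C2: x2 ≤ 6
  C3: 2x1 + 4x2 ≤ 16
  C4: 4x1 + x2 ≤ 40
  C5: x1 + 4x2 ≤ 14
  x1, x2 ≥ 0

min z = -2x1 + x2

s.t.
  x1 + s1 = 13
  x2 + s2 = 6
  2x1 + 4x2 + s3 = 16
  4x1 + x2 + s4 = 40
  x1 + 4x2 + s5 = 14
  x1, x2, s1, s2, s3, s4, s5 ≥ 0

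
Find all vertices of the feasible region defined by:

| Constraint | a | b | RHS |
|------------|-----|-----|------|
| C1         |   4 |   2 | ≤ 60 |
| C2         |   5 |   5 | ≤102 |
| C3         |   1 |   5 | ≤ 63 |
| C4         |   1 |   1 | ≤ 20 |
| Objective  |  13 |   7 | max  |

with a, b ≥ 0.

(0, 0), (15, 0), (10, 10), (9.25, 10.75), (0, 12.6)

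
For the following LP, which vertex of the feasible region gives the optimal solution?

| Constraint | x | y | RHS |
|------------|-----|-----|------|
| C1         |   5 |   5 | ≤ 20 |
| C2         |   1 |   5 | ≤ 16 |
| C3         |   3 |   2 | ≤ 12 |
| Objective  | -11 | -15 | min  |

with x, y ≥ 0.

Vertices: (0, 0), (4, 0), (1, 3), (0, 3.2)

Evaluate the objective at each vertex of the feasible region:
  z(0, 0) = 0
  z(4, 0) = -44
  z(1, 3) = -56  ←
  z(0, 3.2) = -48
The minimum is at x = 1, y = 3.

(1, 3)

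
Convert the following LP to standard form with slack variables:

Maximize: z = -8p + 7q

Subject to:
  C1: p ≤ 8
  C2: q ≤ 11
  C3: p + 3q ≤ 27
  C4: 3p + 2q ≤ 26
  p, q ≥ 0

max z = -8p + 7q

s.t.
  p + s1 = 8
  q + s2 = 11
  p + 3q + s3 = 27
  3p + 2q + s4 = 26
  p, q, s1, s2, s3, s4 ≥ 0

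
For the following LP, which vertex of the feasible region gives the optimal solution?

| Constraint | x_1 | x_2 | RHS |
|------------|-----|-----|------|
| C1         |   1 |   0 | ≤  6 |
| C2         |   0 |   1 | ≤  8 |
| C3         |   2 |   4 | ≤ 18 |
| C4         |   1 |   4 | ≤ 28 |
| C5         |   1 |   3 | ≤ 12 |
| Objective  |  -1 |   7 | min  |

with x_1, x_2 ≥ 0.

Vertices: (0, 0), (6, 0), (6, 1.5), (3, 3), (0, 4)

Evaluate the objective at each vertex of the feasible region:
  z(0, 0) = 0
  z(6, 0) = -6  ←
  z(6, 1.5) = 4.5
  z(3, 3) = 18
  z(0, 4) = 28
The minimum is at x_1 = 6, x_2 = 0.

(6, 0)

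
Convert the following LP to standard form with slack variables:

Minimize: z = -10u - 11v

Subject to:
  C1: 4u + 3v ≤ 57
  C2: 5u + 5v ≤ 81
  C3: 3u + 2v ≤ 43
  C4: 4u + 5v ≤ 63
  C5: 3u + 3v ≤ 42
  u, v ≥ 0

min z = -10u - 11v

s.t.
  4u + 3v + s1 = 57
  5u + 5v + s2 = 81
  3u + 2v + s3 = 43
  4u + 5v + s4 = 63
  3u + 3v + s5 = 42
  u, v, s1, s2, s3, s4, s5 ≥ 0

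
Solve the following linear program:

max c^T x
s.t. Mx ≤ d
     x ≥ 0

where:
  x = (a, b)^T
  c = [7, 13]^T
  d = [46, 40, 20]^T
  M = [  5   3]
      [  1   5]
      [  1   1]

Evaluate the objective at each vertex of the feasible region:
  z(0, 0) = 0
  z(9.2, 0) = 64.4
  z(5, 7) = 126  ←
  z(0, 8) = 104
The maximum is at a = 5, b = 7.

a = 5, b = 7, z = 126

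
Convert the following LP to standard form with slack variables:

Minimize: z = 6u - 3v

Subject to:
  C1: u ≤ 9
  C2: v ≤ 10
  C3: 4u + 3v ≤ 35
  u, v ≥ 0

min z = 6u - 3v

s.t.
  u + s1 = 9
  v + s2 = 10
  4u + 3v + s3 = 35
  u, v, s1, s2, s3 ≥ 0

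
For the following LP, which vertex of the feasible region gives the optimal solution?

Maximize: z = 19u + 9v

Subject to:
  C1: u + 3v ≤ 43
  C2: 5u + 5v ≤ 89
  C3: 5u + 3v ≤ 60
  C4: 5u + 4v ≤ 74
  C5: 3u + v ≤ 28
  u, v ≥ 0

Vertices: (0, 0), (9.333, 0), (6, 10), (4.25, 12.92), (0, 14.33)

Evaluate the objective at each vertex of the feasible region:
  z(0, 0) = 0
  z(9.333, 0) = 177.3
  z(6, 10) = 204  ←
  z(4.25, 12.92) = 197
  z(0, 14.33) = 129
The maximum is at u = 6, v = 10.

(6, 10)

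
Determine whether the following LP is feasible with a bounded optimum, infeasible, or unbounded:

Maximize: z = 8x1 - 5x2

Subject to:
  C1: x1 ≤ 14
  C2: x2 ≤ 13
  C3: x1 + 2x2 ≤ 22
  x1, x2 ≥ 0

Feasible with a bounded optimal solution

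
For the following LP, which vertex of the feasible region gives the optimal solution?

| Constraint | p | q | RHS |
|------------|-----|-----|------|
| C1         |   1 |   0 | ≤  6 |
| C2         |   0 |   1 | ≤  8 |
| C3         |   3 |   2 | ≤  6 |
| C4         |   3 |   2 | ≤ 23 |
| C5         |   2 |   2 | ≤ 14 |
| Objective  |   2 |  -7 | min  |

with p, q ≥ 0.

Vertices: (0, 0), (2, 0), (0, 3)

Evaluate the objective at each vertex of the feasible region:
  z(0, 0) = 0
  z(2, 0) = 4
  z(0, 3) = -21  ←
The minimum is at p = 0, q = 3.

(0, 3)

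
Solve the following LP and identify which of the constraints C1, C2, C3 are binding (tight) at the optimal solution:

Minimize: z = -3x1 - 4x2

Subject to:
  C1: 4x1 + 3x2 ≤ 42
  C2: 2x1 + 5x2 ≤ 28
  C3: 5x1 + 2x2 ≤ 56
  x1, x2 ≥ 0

At x1 = 9, x2 = 2, compute slack b - a·x for each constraint:
  C1: 42 − 42 = 0  (binding)
  C2: 28 − 28 = 0  (binding)
  C3: 56 − 49 = 7  (slack)

Optimal: x1 = 9, x2 = 2
Binding: C1, C2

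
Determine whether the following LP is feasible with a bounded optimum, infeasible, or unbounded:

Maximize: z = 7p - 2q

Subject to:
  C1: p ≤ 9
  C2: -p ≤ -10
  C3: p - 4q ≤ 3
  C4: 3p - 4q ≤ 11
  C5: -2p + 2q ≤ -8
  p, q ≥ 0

Infeasible (no feasible solution exists)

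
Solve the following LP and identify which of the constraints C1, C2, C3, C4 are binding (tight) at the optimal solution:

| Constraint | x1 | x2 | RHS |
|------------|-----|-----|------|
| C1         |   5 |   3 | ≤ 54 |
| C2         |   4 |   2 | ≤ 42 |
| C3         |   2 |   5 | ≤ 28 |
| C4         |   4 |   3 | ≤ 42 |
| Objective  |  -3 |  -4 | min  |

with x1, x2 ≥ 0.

At x1 = 9, x2 = 2, compute slack b - a·x for each constraint:
  C1: 54 − 51 = 3  (slack)
  C2: 42 − 40 = 2  (slack)
  C3: 28 − 28 = 0  (binding)
  C4: 42 − 42 = 0  (binding)

Optimal: x1 = 9, x2 = 2
Binding: C3, C4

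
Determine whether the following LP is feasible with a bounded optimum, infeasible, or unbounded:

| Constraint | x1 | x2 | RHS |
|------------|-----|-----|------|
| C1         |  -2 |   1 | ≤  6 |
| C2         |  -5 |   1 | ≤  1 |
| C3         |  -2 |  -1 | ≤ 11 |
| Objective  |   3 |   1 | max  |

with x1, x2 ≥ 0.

Unbounded (objective can increase without bound)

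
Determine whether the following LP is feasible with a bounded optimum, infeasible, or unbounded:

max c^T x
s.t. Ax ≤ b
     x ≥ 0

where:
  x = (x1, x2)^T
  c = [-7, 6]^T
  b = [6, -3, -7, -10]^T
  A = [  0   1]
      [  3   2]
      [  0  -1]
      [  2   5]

Infeasible (no feasible solution exists)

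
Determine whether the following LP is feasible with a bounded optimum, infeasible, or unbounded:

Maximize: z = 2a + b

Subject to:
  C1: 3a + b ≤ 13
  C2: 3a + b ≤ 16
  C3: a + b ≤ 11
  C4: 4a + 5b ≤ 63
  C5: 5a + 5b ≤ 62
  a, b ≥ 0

Feasible with a bounded optimal solution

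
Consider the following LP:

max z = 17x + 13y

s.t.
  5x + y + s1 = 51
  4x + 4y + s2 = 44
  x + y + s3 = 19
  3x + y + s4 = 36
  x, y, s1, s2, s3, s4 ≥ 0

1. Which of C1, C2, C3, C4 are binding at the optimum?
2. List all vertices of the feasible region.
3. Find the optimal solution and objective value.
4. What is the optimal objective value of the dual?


1. C1, C2
2. (0, 0), (10.2, 0), (10, 1), (0, 11)
3. x = 10, y = 1, z = 183
4. 183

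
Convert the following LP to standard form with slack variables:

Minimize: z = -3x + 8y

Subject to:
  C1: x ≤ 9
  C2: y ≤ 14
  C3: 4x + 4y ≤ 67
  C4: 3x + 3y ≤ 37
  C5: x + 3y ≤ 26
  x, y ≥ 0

min z = -3x + 8y

s.t.
  x + s1 = 9
  y + s2 = 14
  4x + 4y + s3 = 67
  3x + 3y + s4 = 37
  x + 3y + s5 = 26
  x, y, s1, s2, s3, s4, s5 ≥ 0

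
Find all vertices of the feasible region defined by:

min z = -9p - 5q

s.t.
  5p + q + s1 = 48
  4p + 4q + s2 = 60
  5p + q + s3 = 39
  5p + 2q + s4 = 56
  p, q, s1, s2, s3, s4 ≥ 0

(0, 0), (7.8, 0), (6, 9), (0, 15)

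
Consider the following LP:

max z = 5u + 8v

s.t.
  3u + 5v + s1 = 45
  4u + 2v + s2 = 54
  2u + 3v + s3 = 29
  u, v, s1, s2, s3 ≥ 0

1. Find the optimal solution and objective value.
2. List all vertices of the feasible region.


1. u = 10, v = 3, z = 74
2. (0, 0), (13.5, 0), (13, 1), (10, 3), (0, 9)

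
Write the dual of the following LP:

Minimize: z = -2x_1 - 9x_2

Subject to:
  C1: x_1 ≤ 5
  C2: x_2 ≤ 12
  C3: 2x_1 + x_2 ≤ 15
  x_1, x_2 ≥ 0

Primal min cᵀx s.t. Ax ≤ b, x ≥ 0  →  Dual max −bᵀy s.t. Aᵀy ≥ −c, y ≥ 0.

Maximize: z = -5y1 - 12y2 - 15y3

Subject to:
  y1 + 2y3 ≥ 2
  y2 + y3 ≥ 9
  y1, y2, y3 ≥ 0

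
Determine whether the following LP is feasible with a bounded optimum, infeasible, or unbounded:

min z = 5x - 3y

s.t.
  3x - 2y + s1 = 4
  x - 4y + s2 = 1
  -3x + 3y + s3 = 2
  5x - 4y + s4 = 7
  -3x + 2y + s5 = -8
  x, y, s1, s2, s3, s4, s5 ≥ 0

Infeasible (no feasible solution exists)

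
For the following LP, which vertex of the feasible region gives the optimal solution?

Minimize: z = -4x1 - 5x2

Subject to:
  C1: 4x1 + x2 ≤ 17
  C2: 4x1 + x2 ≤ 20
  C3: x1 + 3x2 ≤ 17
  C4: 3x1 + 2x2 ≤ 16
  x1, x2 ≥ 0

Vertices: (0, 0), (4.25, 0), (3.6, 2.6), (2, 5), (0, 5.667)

Evaluate the objective at each vertex of the feasible region:
  z(0, 0) = 0
  z(4.25, 0) = -17
  z(3.6, 2.6) = -27.4
  z(2, 5) = -33  ←
  z(0, 5.667) = -28.33
The minimum is at x1 = 2, x2 = 5.

(2, 5)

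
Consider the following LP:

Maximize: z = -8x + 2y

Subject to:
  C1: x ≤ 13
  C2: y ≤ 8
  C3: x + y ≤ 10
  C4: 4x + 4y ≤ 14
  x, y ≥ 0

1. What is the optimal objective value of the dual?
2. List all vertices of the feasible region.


1. 7
2. (0, 0), (3.5, 0), (0, 3.5)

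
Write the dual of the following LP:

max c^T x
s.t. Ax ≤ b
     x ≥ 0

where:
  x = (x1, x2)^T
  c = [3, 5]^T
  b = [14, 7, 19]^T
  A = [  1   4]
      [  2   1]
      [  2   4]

Primal max cᵀx s.t. Ax ≤ b, x ≥ 0  →  Dual min bᵀy s.t. Aᵀy ≥ c, y ≥ 0.

Minimize: z = 14y1 + 7y2 + 19y3

Subject to:
  y1 + 2y2 + 2y3 ≥ 3
  4y1 + y2 + 4y3 ≥ 5
  y1, y2, y3 ≥ 0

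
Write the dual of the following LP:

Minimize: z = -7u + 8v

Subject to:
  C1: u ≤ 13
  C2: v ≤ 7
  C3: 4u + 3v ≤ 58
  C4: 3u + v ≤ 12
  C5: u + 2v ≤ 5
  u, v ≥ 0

Primal min cᵀx s.t. Ax ≤ b, x ≥ 0  →  Dual max −bᵀy s.t. Aᵀy ≥ −c, y ≥ 0.

Maximize: z = -13y1 - 7y2 - 58y3 - 12y4 - 5y5

Subject to:
  y1 + 4y3 + 3y4 + y5 ≥ 7
  y2 + 3y3 + y4 + 2y5 ≥ -8
  y1, y2, y3, y4, y5 ≥ 0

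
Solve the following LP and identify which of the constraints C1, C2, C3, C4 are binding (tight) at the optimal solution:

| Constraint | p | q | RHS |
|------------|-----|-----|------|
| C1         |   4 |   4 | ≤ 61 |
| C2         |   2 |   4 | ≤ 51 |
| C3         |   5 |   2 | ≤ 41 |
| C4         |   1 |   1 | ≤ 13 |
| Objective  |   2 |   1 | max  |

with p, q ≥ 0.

At p = 5, q = 8, compute slack b - a·x for each constraint:
  C1: 61 − 52 = 9  (slack)
  C2: 51 − 42 = 9  (slack)
  C3: 41 − 41 = 0  (binding)
  C4: 13 − 13 = 0  (binding)

Optimal: p = 5, q = 8
Binding: C3, C4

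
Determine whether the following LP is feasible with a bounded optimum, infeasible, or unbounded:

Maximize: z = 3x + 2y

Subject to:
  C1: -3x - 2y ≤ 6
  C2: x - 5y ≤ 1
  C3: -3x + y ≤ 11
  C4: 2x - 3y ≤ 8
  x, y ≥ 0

Unbounded (objective can increase without bound)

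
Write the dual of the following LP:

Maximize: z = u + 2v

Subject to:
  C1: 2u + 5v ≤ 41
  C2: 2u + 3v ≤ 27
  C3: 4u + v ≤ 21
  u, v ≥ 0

Primal max cᵀx s.t. Ax ≤ b, x ≥ 0  →  Dual min bᵀy s.t. Aᵀy ≥ c, y ≥ 0.

Minimize: z = 41y1 + 27y2 + 21y3

Subject to:
  2y1 + 2y2 + 4y3 ≥ 1
  5y1 + 3y2 + y3 ≥ 2
  y1, y2, y3 ≥ 0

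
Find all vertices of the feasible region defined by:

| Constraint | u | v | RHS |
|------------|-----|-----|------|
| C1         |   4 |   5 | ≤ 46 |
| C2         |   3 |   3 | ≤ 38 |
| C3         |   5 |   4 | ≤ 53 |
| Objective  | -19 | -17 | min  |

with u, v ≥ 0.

(0, 0), (10.6, 0), (9, 2), (0, 9.2)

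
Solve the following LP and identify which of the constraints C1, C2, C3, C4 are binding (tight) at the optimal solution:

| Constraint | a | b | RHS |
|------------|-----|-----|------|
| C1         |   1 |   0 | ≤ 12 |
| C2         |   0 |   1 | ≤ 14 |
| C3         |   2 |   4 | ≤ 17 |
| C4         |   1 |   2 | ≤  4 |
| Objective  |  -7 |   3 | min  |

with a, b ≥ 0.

At a = 4, b = 0, compute slack b - a·x for each constraint:
  C1: 12 − 4 = 8  (slack)
  C2: 14 − 0 = 14  (slack)
  C3: 17 − 8 = 9  (slack)
  C4: 4 − 4 = 0  (binding)

Optimal: a = 4, b = 0
Binding: C4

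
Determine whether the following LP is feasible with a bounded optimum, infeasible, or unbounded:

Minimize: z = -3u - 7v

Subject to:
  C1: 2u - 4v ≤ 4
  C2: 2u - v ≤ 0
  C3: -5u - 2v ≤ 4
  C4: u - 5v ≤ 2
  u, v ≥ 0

Unbounded (objective can decrease without bound)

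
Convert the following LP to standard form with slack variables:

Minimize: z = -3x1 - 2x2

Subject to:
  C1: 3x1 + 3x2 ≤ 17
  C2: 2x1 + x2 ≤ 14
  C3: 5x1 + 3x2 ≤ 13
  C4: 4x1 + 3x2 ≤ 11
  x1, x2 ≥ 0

min z = -3x1 - 2x2

s.t.
  3x1 + 3x2 + s1 = 17
  2x1 + x2 + s2 = 14
  5x1 + 3x2 + s3 = 13
  4x1 + 3x2 + s4 = 11
  x1, x2, s1, s2, s3, s4 ≥ 0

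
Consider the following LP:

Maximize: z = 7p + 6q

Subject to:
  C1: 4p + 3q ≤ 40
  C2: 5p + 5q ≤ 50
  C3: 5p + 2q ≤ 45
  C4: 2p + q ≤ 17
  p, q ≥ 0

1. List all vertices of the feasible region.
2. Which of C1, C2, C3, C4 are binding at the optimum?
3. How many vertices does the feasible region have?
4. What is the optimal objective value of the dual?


1. (0, 0), (8.5, 0), (7, 3), (0, 10)
2. C2, C4
3. 4
4. 67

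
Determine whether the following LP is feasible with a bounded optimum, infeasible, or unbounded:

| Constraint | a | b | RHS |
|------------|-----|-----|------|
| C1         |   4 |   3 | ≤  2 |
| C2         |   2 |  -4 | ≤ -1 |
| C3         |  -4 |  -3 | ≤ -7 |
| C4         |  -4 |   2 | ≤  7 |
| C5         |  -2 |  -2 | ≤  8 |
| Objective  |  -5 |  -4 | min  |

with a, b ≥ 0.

Infeasible (no feasible solution exists)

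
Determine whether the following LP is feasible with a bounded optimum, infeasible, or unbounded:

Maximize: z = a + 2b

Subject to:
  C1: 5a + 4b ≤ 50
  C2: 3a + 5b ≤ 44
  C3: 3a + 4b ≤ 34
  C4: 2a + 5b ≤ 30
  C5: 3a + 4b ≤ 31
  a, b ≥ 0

Feasible with a bounded optimal solution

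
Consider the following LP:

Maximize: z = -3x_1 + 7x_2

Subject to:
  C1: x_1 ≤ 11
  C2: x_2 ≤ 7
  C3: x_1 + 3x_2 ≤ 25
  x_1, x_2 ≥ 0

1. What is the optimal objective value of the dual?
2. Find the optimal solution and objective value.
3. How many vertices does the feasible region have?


1. 49
2. x_1 = 0, x_2 = 7, z = 49
3. 5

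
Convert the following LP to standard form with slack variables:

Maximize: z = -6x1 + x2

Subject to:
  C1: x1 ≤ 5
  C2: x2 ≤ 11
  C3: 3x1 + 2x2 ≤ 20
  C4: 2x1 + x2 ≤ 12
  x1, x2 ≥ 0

max z = -6x1 + x2

s.t.
  x1 + s1 = 5
  x2 + s2 = 11
  3x1 + 2x2 + s3 = 20
  2x1 + x2 + s4 = 12
  x1, x2, s1, s2, s3, s4 ≥ 0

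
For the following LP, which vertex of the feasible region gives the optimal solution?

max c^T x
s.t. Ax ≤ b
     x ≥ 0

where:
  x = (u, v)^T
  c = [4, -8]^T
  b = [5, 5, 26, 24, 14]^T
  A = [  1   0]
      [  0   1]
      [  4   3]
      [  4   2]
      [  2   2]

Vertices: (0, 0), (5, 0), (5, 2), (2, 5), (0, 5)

Evaluate the objective at each vertex of the feasible region:
  z(0, 0) = 0
  z(5, 0) = 20  ←
  z(5, 2) = 4
  z(2, 5) = -32
  z(0, 5) = -40
The maximum is at u = 5, v = 0.

(5, 0)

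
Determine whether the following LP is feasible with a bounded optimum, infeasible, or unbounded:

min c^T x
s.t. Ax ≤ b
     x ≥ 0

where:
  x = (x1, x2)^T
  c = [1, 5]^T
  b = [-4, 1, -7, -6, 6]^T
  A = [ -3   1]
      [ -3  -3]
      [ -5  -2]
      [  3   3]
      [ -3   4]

Infeasible (no feasible solution exists)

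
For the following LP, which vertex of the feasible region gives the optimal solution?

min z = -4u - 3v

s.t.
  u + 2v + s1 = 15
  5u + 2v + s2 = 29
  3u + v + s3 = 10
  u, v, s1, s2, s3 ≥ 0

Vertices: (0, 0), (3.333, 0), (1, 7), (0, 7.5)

Evaluate the objective at each vertex of the feasible region:
  z(0, 0) = 0
  z(3.333, 0) = -13.33
  z(1, 7) = -25  ←
  z(0, 7.5) = -22.5
The minimum is at u = 1, v = 7.

(1, 7)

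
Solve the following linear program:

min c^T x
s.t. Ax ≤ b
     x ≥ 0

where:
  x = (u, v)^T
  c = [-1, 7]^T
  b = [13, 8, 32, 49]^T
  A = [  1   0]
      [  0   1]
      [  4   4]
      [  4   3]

Evaluate the objective at each vertex of the feasible region:
  z(0, 0) = 0
  z(8, 0) = -8  ←
  z(0, 8) = 56
The minimum is at u = 8, v = 0.

u = 8, v = 0, z = -8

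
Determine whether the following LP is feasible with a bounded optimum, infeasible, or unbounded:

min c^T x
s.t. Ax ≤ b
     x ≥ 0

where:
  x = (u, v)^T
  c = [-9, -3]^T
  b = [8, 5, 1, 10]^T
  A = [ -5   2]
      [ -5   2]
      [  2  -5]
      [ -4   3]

Unbounded (objective can decrease without bound)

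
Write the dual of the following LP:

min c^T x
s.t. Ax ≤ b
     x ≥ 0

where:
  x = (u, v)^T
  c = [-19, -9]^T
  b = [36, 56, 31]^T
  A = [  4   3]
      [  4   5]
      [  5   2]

Primal min cᵀx s.t. Ax ≤ b, x ≥ 0  →  Dual max −bᵀy s.t. Aᵀy ≥ −c, y ≥ 0.

Maximize: z = -36y1 - 56y2 - 31y3

Subject to:
  4y1 + 4y2 + 5y3 ≥ 19
  3y1 + 5y2 + 2y3 ≥ 9
  y1, y2, y3 ≥ 0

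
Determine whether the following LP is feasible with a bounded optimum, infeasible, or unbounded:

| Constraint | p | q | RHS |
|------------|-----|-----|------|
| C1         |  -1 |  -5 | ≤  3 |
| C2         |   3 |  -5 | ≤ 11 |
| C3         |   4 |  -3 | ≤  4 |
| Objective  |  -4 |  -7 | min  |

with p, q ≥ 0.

Unbounded (objective can decrease without bound)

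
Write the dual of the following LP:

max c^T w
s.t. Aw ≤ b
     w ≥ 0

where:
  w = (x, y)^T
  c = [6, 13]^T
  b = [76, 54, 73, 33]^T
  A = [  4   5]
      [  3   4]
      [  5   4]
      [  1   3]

Primal max cᵀx s.t. Ax ≤ b, x ≥ 0  →  Dual min bᵀy s.t. Aᵀy ≥ c, y ≥ 0.

Minimize: z = 76y1 + 54y2 + 73y3 + 33y4

Subject to:
  4y1 + 3y2 + 5y3 + y4 ≥ 6
  5y1 + 4y2 + 4y3 + 3y4 ≥ 13
  y1, y2, y3, y4 ≥ 0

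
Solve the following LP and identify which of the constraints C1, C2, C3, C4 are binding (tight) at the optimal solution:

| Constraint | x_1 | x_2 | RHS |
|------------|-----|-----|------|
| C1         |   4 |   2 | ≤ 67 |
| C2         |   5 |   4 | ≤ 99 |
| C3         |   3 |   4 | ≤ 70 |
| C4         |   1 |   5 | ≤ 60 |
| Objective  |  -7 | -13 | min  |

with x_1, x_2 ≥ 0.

At x_1 = 10, x_2 = 10, compute slack b - a·x for each constraint:
  C1: 67 − 60 = 7  (slack)
  C2: 99 − 90 = 9  (slack)
  C3: 70 − 70 = 0  (binding)
  C4: 60 − 60 = 0  (binding)

Optimal: x_1 = 10, x_2 = 10
Binding: C3, C4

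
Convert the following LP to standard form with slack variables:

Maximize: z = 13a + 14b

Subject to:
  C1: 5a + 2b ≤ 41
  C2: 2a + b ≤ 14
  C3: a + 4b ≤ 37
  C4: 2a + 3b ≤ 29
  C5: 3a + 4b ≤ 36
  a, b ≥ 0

max z = 13a + 14b

s.t.
  5a + 2b + s1 = 41
  2a + b + s2 = 14
  a + 4b + s3 = 37
  2a + 3b + s4 = 29
  3a + 4b + s5 = 36
  a, b, s1, s2, s3, s4, s5 ≥ 0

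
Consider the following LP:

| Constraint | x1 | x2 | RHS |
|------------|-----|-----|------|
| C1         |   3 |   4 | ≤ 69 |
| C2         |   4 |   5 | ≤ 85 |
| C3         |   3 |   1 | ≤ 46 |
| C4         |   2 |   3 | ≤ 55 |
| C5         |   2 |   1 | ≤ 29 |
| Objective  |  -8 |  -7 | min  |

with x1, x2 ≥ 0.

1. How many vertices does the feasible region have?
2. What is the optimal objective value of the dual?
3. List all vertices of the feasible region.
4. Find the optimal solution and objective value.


1. 4
2. -143
3. (0, 0), (14.5, 0), (10, 9), (0, 17)
4. x1 = 10, x2 = 9, z = -143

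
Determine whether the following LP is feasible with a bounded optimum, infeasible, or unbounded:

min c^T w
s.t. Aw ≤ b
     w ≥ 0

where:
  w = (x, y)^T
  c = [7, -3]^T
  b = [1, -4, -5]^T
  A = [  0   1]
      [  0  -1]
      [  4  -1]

Infeasible (no feasible solution exists)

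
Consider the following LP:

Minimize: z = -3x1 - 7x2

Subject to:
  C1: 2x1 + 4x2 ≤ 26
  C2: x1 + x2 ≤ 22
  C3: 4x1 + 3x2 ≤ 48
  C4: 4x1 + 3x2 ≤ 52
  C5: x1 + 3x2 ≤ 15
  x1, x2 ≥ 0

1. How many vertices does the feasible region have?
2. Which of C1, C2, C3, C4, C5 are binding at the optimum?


1. 5
2. C1, C5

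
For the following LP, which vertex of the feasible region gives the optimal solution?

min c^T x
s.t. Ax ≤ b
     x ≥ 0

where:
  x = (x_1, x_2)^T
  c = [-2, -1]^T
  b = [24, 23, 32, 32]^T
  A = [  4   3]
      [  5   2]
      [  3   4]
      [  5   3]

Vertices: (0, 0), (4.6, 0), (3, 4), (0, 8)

Evaluate the objective at each vertex of the feasible region:
  z(0, 0) = 0
  z(4.6, 0) = -9.2
  z(3, 4) = -10  ←
  z(0, 8) = -8
The minimum is at x_1 = 3, x_2 = 4.

(3, 4)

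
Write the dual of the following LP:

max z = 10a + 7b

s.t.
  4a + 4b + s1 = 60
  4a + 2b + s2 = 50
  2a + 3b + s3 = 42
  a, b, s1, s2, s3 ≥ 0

Primal max cᵀx s.t. Ax ≤ b, x ≥ 0  →  Dual min bᵀy s.t. Aᵀy ≥ c, y ≥ 0.

Minimize: z = 60y1 + 50y2 + 42y3

Subject to:
  4y1 + 4y2 + 2y3 ≥ 10
  4y1 + 2y2 + 3y3 ≥ 7
  y1, y2, y3 ≥ 0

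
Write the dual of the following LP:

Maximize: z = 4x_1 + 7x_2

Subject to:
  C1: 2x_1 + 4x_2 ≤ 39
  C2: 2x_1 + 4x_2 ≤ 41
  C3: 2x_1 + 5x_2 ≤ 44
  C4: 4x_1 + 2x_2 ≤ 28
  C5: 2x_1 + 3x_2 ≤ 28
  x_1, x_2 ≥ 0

Primal max cᵀx s.t. Ax ≤ b, x ≥ 0  →  Dual min bᵀy s.t. Aᵀy ≥ c, y ≥ 0.

Minimize: z = 39y1 + 41y2 + 44y3 + 28y4 + 28y5

Subject to:
  2y1 + 2y2 + 2y3 + 4y4 + 2y5 ≥ 4
  4y1 + 4y2 + 5y3 + 2y4 + 3y5 ≥ 7
  y1, y2, y3, y4, y5 ≥ 0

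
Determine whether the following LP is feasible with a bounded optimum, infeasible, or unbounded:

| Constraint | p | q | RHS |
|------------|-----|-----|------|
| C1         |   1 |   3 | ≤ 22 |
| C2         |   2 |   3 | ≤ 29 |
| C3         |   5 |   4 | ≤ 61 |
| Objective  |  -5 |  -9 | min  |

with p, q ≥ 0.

Feasible with a bounded optimal solution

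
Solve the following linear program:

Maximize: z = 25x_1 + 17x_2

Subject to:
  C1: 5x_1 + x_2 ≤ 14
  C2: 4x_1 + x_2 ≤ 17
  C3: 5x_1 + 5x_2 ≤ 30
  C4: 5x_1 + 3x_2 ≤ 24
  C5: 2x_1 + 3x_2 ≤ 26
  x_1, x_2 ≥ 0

Evaluate the objective at each vertex of the feasible region:
  z(0, 0) = 0
  z(2.8, 0) = 70
  z(2, 4) = 118  ←
  z(0, 6) = 102
The maximum is at x_1 = 2, x_2 = 4.

x_1 = 2, x_2 = 4, z = 118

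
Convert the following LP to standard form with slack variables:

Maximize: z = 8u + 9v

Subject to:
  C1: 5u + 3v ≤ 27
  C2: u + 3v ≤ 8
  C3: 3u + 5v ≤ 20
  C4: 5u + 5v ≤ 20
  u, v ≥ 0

max z = 8u + 9v

s.t.
  5u + 3v + s1 = 27
  u + 3v + s2 = 8
  3u + 5v + s3 = 20
  5u + 5v + s4 = 20
  u, v, s1, s2, s3, s4 ≥ 0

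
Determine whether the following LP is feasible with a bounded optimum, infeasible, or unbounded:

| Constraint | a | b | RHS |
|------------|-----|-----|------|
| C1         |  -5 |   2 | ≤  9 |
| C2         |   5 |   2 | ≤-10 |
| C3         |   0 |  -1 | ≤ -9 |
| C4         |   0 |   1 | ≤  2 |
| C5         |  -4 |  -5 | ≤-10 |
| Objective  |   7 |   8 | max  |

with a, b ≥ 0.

Infeasible (no feasible solution exists)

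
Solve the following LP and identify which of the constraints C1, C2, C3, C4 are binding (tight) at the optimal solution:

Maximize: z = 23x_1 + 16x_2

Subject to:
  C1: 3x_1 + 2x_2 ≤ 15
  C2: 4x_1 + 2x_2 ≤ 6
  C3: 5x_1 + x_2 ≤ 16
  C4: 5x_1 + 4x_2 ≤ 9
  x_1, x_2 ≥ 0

At x_1 = 1, x_2 = 1, compute slack b - a·x for each constraint:
  C1: 15 − 5 = 10  (slack)
  C2: 6 − 6 = 0  (binding)
  C3: 16 − 6 = 10  (slack)
  C4: 9 − 9 = 0  (binding)

Optimal: x_1 = 1, x_2 = 1
Binding: C2, C4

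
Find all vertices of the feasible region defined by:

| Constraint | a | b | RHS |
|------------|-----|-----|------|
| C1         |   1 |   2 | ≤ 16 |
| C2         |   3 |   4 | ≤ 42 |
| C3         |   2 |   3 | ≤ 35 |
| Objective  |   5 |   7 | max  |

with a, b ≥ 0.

(0, 0), (14, 0), (10, 3), (0, 8)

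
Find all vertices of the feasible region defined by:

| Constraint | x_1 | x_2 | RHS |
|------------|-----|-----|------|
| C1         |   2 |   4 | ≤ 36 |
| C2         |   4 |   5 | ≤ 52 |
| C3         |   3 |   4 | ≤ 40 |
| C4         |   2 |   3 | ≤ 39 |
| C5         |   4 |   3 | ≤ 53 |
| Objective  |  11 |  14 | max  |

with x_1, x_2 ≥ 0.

(0, 0), (13, 0), (8, 4), (4, 7), (0, 9)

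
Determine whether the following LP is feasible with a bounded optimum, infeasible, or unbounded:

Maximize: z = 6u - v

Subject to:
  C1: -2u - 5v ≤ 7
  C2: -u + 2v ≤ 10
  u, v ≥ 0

Unbounded (objective can increase without bound)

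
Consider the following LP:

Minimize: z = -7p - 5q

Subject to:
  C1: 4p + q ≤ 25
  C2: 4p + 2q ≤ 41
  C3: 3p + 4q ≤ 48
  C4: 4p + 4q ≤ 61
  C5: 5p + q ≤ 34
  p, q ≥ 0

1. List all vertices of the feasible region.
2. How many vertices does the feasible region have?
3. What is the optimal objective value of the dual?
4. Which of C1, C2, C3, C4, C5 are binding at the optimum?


1. (0, 0), (6.25, 0), (4, 9), (0, 12)
2. 4
3. -73
4. C1, C3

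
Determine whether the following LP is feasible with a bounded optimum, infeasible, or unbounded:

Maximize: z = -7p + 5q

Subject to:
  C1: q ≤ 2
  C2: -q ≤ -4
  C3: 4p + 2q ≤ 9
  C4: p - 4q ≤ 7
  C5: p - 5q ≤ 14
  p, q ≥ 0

Infeasible (no feasible solution exists)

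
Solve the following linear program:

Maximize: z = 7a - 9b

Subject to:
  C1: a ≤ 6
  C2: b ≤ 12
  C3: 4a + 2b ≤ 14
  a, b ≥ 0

Evaluate the objective at each vertex of the feasible region:
  z(0, 0) = 0
  z(3.5, 0) = 24.5  ←
  z(0, 7) = -63
The maximum is at a = 3.5, b = 0.

a = 3.5, b = 0, z = 24.5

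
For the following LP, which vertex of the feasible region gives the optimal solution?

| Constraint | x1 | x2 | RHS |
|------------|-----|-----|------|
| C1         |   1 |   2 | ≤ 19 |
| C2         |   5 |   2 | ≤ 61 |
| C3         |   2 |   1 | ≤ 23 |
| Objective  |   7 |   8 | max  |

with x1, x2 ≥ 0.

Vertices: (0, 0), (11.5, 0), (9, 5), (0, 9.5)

Evaluate the objective at each vertex of the feasible region:
  z(0, 0) = 0
  z(11.5, 0) = 80.5
  z(9, 5) = 103  ←
  z(0, 9.5) = 76
The maximum is at x1 = 9, x2 = 5.

(9, 5)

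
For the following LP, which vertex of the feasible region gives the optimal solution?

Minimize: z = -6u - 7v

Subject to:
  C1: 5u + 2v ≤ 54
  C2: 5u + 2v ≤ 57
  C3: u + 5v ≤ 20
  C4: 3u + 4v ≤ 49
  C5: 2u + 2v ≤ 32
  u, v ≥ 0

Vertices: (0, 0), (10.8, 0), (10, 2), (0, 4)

Evaluate the objective at each vertex of the feasible region:
  z(0, 0) = 0
  z(10.8, 0) = -64.8
  z(10, 2) = -74  ←
  z(0, 4) = -28
The minimum is at u = 10, v = 2.

(10, 2)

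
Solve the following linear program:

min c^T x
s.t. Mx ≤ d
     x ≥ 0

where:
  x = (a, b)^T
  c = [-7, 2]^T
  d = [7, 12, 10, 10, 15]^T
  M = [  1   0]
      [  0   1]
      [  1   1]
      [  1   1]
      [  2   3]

Evaluate the objective at each vertex of the feasible region:
  z(0, 0) = 0
  z(7, 0) = -49  ←
  z(7, 0.3333) = -48.33
  z(0, 5) = 10
The minimum is at a = 7, b = 0.

a = 7, b = 0, z = -49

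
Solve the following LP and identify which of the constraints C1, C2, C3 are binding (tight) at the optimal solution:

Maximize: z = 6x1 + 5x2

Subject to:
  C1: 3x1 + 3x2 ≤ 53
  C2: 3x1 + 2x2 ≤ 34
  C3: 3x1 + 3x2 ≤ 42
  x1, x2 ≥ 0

At x1 = 6, x2 = 8, compute slack b - a·x for each constraint:
  C1: 53 − 42 = 11  (slack)
  C2: 34 − 34 = 0  (binding)
  C3: 42 − 42 = 0  (binding)

Optimal: x1 = 6, x2 = 8
Binding: C2, C3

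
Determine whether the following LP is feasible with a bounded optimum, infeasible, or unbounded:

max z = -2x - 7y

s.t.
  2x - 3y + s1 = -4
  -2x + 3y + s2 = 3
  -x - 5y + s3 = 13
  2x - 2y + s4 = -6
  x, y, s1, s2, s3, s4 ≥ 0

Infeasible (no feasible solution exists)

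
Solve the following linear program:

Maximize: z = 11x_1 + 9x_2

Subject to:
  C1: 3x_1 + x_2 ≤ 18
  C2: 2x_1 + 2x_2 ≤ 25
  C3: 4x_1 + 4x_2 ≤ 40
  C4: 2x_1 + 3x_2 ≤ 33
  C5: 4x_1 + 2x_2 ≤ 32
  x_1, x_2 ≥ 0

Evaluate the objective at each vertex of the feasible region:
  z(0, 0) = 0
  z(6, 0) = 66
  z(4, 6) = 98  ←
  z(0, 10) = 90
The maximum is at x_1 = 4, x_2 = 6.

x_1 = 4, x_2 = 6, z = 98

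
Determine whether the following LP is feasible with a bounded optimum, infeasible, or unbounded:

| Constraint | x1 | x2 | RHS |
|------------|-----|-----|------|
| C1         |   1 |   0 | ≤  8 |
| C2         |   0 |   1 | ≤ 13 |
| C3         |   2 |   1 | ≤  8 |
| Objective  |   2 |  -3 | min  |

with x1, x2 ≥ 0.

Feasible with a bounded optimal solution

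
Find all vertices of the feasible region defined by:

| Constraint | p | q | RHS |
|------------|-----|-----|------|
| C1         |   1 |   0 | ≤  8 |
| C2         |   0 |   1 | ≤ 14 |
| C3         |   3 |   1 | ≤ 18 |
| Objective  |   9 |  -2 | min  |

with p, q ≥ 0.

(0, 0), (6, 0), (1.333, 14), (0, 14)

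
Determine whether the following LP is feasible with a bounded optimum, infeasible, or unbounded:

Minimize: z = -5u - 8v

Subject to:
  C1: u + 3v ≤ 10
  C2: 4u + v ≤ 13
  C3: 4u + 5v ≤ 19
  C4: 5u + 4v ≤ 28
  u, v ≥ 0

Feasible with a bounded optimal solution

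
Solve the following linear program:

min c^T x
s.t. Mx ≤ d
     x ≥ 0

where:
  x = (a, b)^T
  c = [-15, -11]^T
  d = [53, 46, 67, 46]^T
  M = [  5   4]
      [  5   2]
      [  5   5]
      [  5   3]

Evaluate the objective at each vertex of the feasible region:
  z(0, 0) = 0
  z(9.2, 0) = -138
  z(5, 7) = -152  ←
  z(0, 13.25) = -145.8
The minimum is at a = 5, b = 7.

a = 5, b = 7, z = -152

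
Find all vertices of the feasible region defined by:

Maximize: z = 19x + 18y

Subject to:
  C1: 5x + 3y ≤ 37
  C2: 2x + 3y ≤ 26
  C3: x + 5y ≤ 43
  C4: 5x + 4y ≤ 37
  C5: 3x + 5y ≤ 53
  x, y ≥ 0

(0, 0), (7.4, 0), (1, 8), (0.1429, 8.571), (0, 8.6)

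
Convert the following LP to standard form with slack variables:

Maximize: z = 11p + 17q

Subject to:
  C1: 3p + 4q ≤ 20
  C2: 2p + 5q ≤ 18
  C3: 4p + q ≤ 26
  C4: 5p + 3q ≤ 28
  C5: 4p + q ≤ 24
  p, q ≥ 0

max z = 11p + 17q

s.t.
  3p + 4q + s1 = 20
  2p + 5q + s2 = 18
  4p + q + s3 = 26
  5p + 3q + s4 = 28
  4p + q + s5 = 24
  p, q, s1, s2, s3, s4, s5 ≥ 0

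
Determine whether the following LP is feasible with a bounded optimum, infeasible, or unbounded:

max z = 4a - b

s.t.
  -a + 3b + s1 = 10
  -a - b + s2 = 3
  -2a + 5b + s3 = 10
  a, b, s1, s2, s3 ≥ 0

Unbounded (objective can increase without bound)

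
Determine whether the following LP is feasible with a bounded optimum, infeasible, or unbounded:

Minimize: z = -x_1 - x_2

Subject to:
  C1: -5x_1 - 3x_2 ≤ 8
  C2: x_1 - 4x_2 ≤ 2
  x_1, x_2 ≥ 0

Unbounded (objective can decrease without bound)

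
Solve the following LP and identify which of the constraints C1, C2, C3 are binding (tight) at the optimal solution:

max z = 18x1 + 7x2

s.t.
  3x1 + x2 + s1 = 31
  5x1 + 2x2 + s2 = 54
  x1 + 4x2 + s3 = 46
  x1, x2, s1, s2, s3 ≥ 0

At x1 = 8, x2 = 7, compute slack b - a·x for each constraint:
  C1: 31 − 31 = 0  (binding)
  C2: 54 − 54 = 0  (binding)
  C3: 46 − 36 = 10  (slack)

Optimal: x1 = 8, x2 = 7
Binding: C1, C2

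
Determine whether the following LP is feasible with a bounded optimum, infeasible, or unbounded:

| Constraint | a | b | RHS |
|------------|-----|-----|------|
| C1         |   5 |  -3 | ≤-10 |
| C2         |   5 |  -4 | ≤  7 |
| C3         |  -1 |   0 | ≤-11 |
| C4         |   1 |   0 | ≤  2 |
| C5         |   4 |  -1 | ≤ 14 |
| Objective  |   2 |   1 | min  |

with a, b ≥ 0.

Infeasible (no feasible solution exists)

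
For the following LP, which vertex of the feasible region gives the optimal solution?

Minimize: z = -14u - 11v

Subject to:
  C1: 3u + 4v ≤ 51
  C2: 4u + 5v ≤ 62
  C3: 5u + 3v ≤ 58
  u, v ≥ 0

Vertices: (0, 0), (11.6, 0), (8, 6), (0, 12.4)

Evaluate the objective at each vertex of the feasible region:
  z(0, 0) = 0
  z(11.6, 0) = -162.4
  z(8, 6) = -178  ←
  z(0, 12.4) = -136.4
The minimum is at u = 8, v = 6.

(8, 6)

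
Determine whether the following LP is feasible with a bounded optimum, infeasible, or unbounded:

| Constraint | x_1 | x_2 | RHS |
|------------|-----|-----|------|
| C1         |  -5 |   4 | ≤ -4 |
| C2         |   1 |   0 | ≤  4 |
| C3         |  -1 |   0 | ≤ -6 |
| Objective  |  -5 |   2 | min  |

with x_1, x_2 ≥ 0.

Infeasible (no feasible solution exists)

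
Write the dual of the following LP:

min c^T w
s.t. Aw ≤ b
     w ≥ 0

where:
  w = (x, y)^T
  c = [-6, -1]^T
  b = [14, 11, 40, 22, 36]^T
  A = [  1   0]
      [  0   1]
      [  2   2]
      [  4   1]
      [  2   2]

Primal min cᵀx s.t. Ax ≤ b, x ≥ 0  →  Dual max −bᵀy s.t. Aᵀy ≥ −c, y ≥ 0.

Maximize: z = -14y1 - 11y2 - 40y3 - 22y4 - 36y5

Subject to:
  y1 + 2y3 + 4y4 + 2y5 ≥ 6
  y2 + 2y3 + y4 + 2y5 ≥ 1
  y1, y2, y3, y4, y5 ≥ 0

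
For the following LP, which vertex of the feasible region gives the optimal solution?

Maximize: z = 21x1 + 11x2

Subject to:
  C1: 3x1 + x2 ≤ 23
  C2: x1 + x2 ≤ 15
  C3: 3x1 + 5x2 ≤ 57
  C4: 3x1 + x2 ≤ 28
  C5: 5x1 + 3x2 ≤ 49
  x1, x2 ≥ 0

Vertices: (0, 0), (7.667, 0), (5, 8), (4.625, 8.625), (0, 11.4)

Evaluate the objective at each vertex of the feasible region:
  z(0, 0) = 0
  z(7.667, 0) = 161
  z(5, 8) = 193  ←
  z(4.625, 8.625) = 192
  z(0, 11.4) = 125.4
The maximum is at x1 = 5, x2 = 8.

(5, 8)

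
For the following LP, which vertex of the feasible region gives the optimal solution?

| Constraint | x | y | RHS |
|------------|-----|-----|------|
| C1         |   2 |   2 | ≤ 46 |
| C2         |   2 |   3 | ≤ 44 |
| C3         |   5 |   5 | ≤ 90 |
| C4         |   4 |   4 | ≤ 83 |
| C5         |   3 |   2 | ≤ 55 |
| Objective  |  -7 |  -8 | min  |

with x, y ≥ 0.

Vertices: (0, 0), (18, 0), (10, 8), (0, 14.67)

Evaluate the objective at each vertex of the feasible region:
  z(0, 0) = 0
  z(18, 0) = -126
  z(10, 8) = -134  ←
  z(0, 14.67) = -117.3
The minimum is at x = 10, y = 8.

(10, 8)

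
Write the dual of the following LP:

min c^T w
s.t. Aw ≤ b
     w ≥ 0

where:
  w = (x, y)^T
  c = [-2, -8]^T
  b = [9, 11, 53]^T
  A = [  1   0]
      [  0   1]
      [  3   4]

Primal min cᵀx s.t. Ax ≤ b, x ≥ 0  →  Dual max −bᵀy s.t. Aᵀy ≥ −c, y ≥ 0.

Maximize: z = -9y1 - 11y2 - 53y3

Subject to:
  y1 + 3y3 ≥ 2
  y2 + 4y3 ≥ 8
  y1, y2, y3 ≥ 0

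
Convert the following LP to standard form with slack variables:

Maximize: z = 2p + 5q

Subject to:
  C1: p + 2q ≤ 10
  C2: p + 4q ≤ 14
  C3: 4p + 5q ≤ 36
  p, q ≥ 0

max z = 2p + 5q

s.t.
  p + 2q + s1 = 10
  p + 4q + s2 = 14
  4p + 5q + s3 = 36
  p, q, s1, s2, s3 ≥ 0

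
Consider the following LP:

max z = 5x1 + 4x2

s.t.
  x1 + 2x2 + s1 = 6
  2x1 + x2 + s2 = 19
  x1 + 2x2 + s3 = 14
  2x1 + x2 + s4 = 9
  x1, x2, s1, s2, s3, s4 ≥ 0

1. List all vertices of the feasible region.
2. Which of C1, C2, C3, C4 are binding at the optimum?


1. (0, 0), (4.5, 0), (4, 1), (0, 3)
2. C1, C4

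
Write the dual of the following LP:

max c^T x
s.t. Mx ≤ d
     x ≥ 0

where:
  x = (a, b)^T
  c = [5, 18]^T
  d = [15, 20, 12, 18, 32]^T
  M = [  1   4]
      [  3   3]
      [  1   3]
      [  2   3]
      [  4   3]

Primal max cᵀx s.t. Ax ≤ b, x ≥ 0  →  Dual min bᵀy s.t. Aᵀy ≥ c, y ≥ 0.

Minimize: z = 15y1 + 20y2 + 12y3 + 18y4 + 32y5

Subject to:
  y1 + 3y2 + y3 + 2y4 + 4y5 ≥ 5
  4y1 + 3y2 + 3y3 + 3y4 + 3y5 ≥ 18
  y1, y2, y3, y4, y5 ≥ 0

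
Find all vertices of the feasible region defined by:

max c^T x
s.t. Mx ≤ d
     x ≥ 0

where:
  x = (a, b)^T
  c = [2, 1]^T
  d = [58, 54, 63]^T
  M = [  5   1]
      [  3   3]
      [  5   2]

(0, 0), (11.6, 0), (10.6, 5), (9, 9), (0, 18)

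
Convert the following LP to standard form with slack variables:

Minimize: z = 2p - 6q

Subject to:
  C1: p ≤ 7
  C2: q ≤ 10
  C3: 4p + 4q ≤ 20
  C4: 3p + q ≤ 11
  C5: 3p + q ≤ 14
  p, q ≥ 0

min z = 2p - 6q

s.t.
  p + s1 = 7
  q + s2 = 10
  4p + 4q + s3 = 20
  3p + q + s4 = 11
  3p + q + s5 = 14
  p, q, s1, s2, s3, s4, s5 ≥ 0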